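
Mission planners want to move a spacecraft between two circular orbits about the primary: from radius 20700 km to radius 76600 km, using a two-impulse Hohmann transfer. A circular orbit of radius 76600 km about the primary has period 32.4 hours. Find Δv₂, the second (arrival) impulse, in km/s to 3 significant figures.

Δv₂ = 1.43 km/s

From Kepler's third law T² = 4π²r³/μ at r = 76600 km, T = 32.4 hours = 32.4 × 3600 s = 1.1664×10^5 s: μ = 4π²r³/T² = 1.30422×10^6 km³/s².
The Hohmann ellipse has a_t = (r₁ + r₂)/2 = 48650 km.
On the circular orbit at r = 76600 km, v_c = √(μ/r) = 4.1263 km/s.
Transfer-orbit speed at the same r (vis-viva, a = a_t): v_t = √[μ(2/r − 1/a_t)] = 2.6916 km/s.
Δv₂ = |v_t − v_c| = |2.6916 − 4.1263| = 1.435 km/s.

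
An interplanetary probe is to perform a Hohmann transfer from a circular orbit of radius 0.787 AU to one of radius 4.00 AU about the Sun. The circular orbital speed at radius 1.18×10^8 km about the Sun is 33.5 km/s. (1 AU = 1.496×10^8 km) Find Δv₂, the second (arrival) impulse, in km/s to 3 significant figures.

From the circular-orbit relation v² = μ/r at r = 1.18×10^8 km: μ = v²r = (33.5)² × 1.18×10^8 = 1.32426×10^11 km³/s².
In km: r₁ = 0.787 × 1.496×10^8 = 1.177352×10^8 km; r₂ = 4.00 × 1.496×10^8 = 5.984×10^8 km.
Transfer-ellipse semi-major axis a_t = (r₁ + r₂)/2 = (1.177352×10^8 + 5.984×10^8)/2 = 3.580676×10^8 km.
On the circular orbit at r = 5.984×10^8 km, v_c = √(μ/r) = 14.876 km/s.
Transfer-orbit speed at the same r (vis-viva, a = a_t): v_t = √[μ(2/r − 1/a_t)] = 8.5302 km/s.
Δv₂ = |v_t − v_c| = |8.5302 − 14.876| = 6.346 km/s.

Δv₂ = 6.35 km/s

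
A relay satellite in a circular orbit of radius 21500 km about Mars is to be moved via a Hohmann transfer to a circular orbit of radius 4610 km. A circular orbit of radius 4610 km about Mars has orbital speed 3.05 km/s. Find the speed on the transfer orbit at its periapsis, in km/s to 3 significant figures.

v = 3.91 km/s

From the circular-orbit relation v² = μ/r at r = 4610 km: μ = v²r = (3.05)² × 4610 = 42884.5 km³/s².
Transfer-ellipse semi-major axis a_t = (r₁ + r₂)/2 = (21500 + 4610)/2 = 13055 km.
The periapsis of the transfer ellipse is at r = 4610 km.
Vis-viva: v = √[μ(2/r − 1/a_t)] = √[42884.5 × (2/4610 − 1/13055)] = 3.914 km/s.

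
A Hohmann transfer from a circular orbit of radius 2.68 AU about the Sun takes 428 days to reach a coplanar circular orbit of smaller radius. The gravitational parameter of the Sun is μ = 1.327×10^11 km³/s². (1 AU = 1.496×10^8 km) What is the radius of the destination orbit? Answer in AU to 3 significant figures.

In km: r₁ = 2.68 × 1.496×10^8 = 4.00928×10^8 km.
Transfer time t = 428 days = 3.69792×10^7 s, and t = π√(a_t³/μ).
So a_t = (μ t²/π²)^(1/3) = (1.327×10^11 × (3.69792×10^7)² / π²)^(1/3) = 2.63934×10^8 km.
Since a_t = (r₁ + r₂)/2, r₂ = 2a_t − r₁ = 2×2.63934×10^8 − 4.00928×10^8 = 1.2694×10^8 km.
In AU: r₂ = 1.2694×10^8 / 1.496×10^8 = 0.849 AU.

r₂ = 0.849 AU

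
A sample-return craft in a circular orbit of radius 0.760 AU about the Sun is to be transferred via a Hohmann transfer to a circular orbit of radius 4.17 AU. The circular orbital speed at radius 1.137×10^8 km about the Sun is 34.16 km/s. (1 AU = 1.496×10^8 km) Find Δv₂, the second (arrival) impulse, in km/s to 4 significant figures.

From the circular-orbit relation v² = μ/r at r = 1.137×10^8 km: μ = v²r = (34.16)² × 1.137×10^8 = 1.32677×10^11 km³/s².
In km: r₁ = 0.760 × 1.496×10^8 = 1.13696×10^8 km; r₂ = 4.17 × 1.496×10^8 = 6.23832×10^8 km.
The Hohmann ellipse has a_t = (r₁ + r₂)/2 = 3.68764×10^8 km.
Circular speed at r = 6.23832×10^8 km: v_c = √(μ/r) = 14.584 km/s.
Vis-viva on the transfer ellipse at r = 6.23832×10^8 km gives v_t = √[μ(2/r − 1/a_t)] = 8.0977 km/s.
Δv₂ = |v_t − v_c| = |8.0977 − 14.584| = 6.486 km/s.

Δv₂ = 6.486 km/s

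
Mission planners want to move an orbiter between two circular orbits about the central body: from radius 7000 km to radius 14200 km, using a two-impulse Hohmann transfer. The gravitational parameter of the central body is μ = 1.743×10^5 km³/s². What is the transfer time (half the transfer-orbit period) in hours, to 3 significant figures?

Transfer-ellipse semi-major axis a_t = (r₁ + r₂)/2 = (7000 + 14200)/2 = 10600 km.
By Kepler's third law the transfer-orbit period is T = 2π√(a_t³/μ), so t = T/2 = 8212 s.
Converting: 8212 s ÷ 3600 s/hour = 2.28 hours.

t = 2.28 hours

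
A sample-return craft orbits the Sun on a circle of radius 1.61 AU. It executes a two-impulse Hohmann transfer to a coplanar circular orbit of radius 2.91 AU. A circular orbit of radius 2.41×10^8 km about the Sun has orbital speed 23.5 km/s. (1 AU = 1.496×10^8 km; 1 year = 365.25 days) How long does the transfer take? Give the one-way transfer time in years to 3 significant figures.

From the circular-orbit relation v² = μ/r at r = 2.41×10^8 km: μ = v²r = (23.5)² × 2.41×10^8 = 1.33092×10^11 km³/s².
In km: r₁ = 1.61 × 1.496×10^8 = 2.40856×10^8 km; r₂ = 2.91 × 1.496×10^8 = 4.35336×10^8 km.
Semi-major axis of the transfer orbit: a_t = (2.40856×10^8 + 4.35336×10^8)/2 = 3.38096×10^8 km.
By Kepler's third law the transfer-orbit period is T = 2π√(a_t³/μ), so t = T/2 = 5.353×10^7 s.
Converting: 5.353×10^7 s ÷ 3.15576×10^7 s/year (365.25 × 86400) = 1.70 years.

t = 1.70 years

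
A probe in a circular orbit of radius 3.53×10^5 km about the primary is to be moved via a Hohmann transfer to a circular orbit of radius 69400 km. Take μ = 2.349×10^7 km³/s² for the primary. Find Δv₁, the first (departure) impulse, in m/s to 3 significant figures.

Transfer-ellipse semi-major axis a_t = (r₁ + r₂)/2 = (3.530×10^5 + 69400)/2 = 2.112×10^5 km.
Circular speed at r = 3.530×10^5 km: v_c = √(μ/r) = 8.157 km/s.
Vis-viva on the transfer ellipse at r = 3.530×10^5 km gives v_t = √[μ(2/r − 1/a_t)] = 4.676 km/s.
Δv₁ = |v_t − v_c| = |4.676 − 8.157| = 3.481 km/s.

Δv₁ = 3480 m/s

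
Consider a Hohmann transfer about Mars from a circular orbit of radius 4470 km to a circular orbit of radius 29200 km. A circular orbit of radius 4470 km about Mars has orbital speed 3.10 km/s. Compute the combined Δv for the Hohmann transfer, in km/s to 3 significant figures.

Δv = 1.57 km/s

From the circular-orbit relation v² = μ/r at r = 4470 km: μ = v²r = (3.10)² × 4470 = 42956.7 km³/s².
Semi-major axis of the transfer orbit: a_t = (4470 + 29200)/2 = 16835 km.
At r₁ the circular-orbit speed is v₁ = √(μ/r₁) = 3.1000 km/s.
On the transfer ellipse at r₁, v² = μ(2/r − 1/a) gives v_p = √[μ(2/r₁ − 1/a_t)] = 4.0827 km/s.
First burn Δv₁ = |v_p − v₁| = 0.9827 km/s.
Circular speed at r₂: v₂ = √(μ/r₂) = 1.2129 km/s.
Transfer-orbit speed at r₂: v_a = √[μ(2/r₂ − 1/a_t)] = 0.62499 km/s.
Second burn Δv₂ = |v₂ − v_a| = 0.5879 km/s.
Total Δv = Δv₁ + Δv₂ = 1.571 km/s.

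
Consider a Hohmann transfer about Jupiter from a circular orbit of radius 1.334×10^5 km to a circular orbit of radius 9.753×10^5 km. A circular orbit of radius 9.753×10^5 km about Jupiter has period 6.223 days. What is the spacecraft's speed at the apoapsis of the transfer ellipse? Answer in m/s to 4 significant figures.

From Kepler's third law T² = 4π²r³/μ at r = 9.753×10^5 km, T = 6.223 days = 6.223 × 86400 s = 5.376672×10^5 s: μ = 4π²r³/T² = 1.26691×10^8 km³/s².
Semi-major axis of the transfer orbit: a_t = (1.334×10^5 + 9.753×10^5)/2 = 5.5435×10^5 km.
The apoapsis of the transfer ellipse is at r = 9.753×10^5 km.
Applying v² = μ(2/r − 1/a_t): v = 5.591 km/s.

v = 5591 m/s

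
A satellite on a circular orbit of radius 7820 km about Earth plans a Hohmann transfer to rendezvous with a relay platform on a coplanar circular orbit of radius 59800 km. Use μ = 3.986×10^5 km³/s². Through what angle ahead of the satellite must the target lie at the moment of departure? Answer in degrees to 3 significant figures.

Semi-major axis of the transfer orbit: a_t = (7820 + 59800)/2 = 33810 km.
Transfer time t = π√(a_t³/μ) = 30935 s.
Target angular speed ω₂ = √(μ/r₂³) = 4.3173×10^-5 rad/s.
Angle swept by the target during transfer: ω₂·t = 1.3356 rad = 76.52°.
The satellite traverses 180° on the transfer ellipse, so the target must lead by 180° − 76.52° = 103°.

φ = 103°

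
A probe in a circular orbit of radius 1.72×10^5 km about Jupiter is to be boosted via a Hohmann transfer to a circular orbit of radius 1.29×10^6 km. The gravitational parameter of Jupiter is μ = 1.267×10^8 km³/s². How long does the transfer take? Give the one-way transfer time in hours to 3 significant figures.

The Hohmann ellipse has a_t = (r₁ + r₂)/2 = 7.310×10^5 km.
By Kepler's third law the transfer-orbit period is T = 2π√(a_t³/μ), so t = T/2 = 1.7444×10^5 s.
Converting: 1.7444×10^5 s ÷ 3600 s/hour = 48.5 hours.

t = 48.5 hours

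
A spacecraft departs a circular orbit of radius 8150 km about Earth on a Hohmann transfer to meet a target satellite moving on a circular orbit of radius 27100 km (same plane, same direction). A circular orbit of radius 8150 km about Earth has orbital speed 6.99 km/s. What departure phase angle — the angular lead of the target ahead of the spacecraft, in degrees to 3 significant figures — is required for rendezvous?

φ = 85.6°

From the circular-orbit relation v² = μ/r at r = 8150 km: μ = v²r = (6.99)² × 8150 = 3.98210×10^5 km³/s².
The Hohmann ellipse has a_t = (r₁ + r₂)/2 = 17625 km.
The half-period of the transfer ellipse is t = π√(a_t³/μ) = 11648.97 s.
The target's mean motion on its circular orbit is ω₂ = √(μ/r₂³) = 1.414497×10^-4 rad/s.
Angle swept by the target during transfer: ω₂·t = 1.6477 rad = 94.41°.
Arrival is 180° from departure on the ellipse, so φ = 180° − 94.41° = 85.6°.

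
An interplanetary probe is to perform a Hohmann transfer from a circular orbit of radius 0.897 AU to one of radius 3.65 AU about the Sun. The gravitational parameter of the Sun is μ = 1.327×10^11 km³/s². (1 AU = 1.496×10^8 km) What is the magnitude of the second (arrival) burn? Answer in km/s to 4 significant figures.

In km: r₁ = 0.897 × 1.496×10^8 = 1.341912×10^8 km; r₂ = 3.65 × 1.496×10^8 = 5.4604×10^8 km.
Semi-major axis of the transfer orbit: a_t = (1.341912×10^8 + 5.4604×10^8)/2 = 3.401156×10^8 km.
On the circular orbit at r = 5.4604×10^8 km, v_c = √(μ/r) = 15.589 km/s.
Transfer-orbit speed at the same r (vis-viva, a = a_t): v_t = √[μ(2/r − 1/a_t)] = 9.7920 km/s.
Δv₂ = |v_t − v_c| = |9.7920 − 15.589| = 5.797 km/s.

Δv₂ = 5.797 km/s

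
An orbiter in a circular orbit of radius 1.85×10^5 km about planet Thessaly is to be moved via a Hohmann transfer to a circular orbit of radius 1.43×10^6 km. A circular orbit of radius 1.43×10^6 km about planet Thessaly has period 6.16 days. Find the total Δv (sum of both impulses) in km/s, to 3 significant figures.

Δv = 24.3 km/s

From Kepler's third law T² = 4π²r³/μ at r = 1.43×10^6 km, T = 6.16 days = 6.16 × 86400 s = 5.32224×10^5 s: μ = 4π²r³/T² = 4.07548×10^8 km³/s².
Transfer-ellipse semi-major axis a_t = (r₁ + r₂)/2 = (1.850×10^5 + 1.430×10^6)/2 = 8.075×10^5 km.
Circular speed at r₁: v₁ = √(μ/r₁) = √(4.07548×10^8/1.850×10^5) = 46.936 km/s.
Transfer-orbit speed at r₁ (vis-viva): v_p = √[μ(2/r₁ − 1/a_t)] = 62.460 km/s.
First burn Δv₁ = |v_p − v₁| = 15.524 km/s.
Circular speed at r₂: v₂ = √(μ/r₂) = 16.8819 km/s.
Transfer-orbit speed at r₂: v_a = √[μ(2/r₂ − 1/a_t)] = 8.08046 km/s.
Second burn Δv₂ = |v₂ − v_a| = 8.8014 km/s.
Δv = Δv₁ + Δv₂ = 15.524 + 8.8014 = 24.33 km/s.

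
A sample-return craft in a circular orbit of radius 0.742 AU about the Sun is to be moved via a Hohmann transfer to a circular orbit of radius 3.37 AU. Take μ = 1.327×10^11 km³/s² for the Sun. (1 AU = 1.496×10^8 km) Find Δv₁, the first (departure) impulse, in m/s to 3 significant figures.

Δv₁ = 9690 m/s

In km: r₁ = 0.742 × 1.496×10^8 = 1.110032×10^8 km; r₂ = 3.37 × 1.496×10^8 = 5.04152×10^8 km.
The Hohmann ellipse has a_t = (r₁ + r₂)/2 = 3.075776×10^8 km.
On the circular orbit at r = 1.110032×10^8 km, v_c = √(μ/r) = 34.575 km/s.
Transfer-orbit speed at the same r (vis-viva, a = a_t): v_t = √[μ(2/r − 1/a_t)] = 44.266 km/s.
Δv₁ = |v_t − v_c| = |44.266 − 34.575| = 9.691 km/s.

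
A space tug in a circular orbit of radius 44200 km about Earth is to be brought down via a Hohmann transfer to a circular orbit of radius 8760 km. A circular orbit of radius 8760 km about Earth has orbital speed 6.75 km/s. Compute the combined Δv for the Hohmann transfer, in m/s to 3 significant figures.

From the circular-orbit relation v² = μ/r at r = 8760 km: μ = v²r = (6.75)² × 8760 = 3.99128×10^5 km³/s².
The Hohmann ellipse has a_t = (r₁ + r₂)/2 = 26480 km.
Circular speed at r₁: v₁ = √(μ/r₁) = √(3.99128×10^5/44200) = 3.0050 km/s.
On the transfer ellipse at r₁, vis-viva gives v_a = √[μ(2/r₁ − 1/a_t)] = 1.7284 km/s.
First burn Δv₁ = |v_a − v₁| = 1.2766 km/s.
Circular speed at r₂: v₂ = √(μ/r₂) = 6.7500 km/s.
Transfer-orbit speed at r₂: v_p = √[μ(2/r₂ − 1/a_t)] = 8.7208 km/s.
Second burn Δv₂ = |v₂ − v_p| = 1.9708 km/s.
Total Δv = Δv₁ + Δv₂ = 3.247 km/s.

Δv = 3250 m/s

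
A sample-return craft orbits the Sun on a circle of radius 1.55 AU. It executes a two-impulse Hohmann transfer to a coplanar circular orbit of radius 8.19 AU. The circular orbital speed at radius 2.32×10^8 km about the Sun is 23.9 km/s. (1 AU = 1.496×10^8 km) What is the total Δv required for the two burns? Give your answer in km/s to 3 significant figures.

From the circular-orbit relation v² = μ/r at r = 2.32×10^8 km: μ = v²r = (23.9)² × 2.32×10^8 = 1.32521×10^11 km³/s².
In km: r₁ = 1.55 × 1.496×10^8 = 2.3188×10^8 km; r₂ = 8.19 × 1.496×10^8 = 1.225224×10^9 km.
Semi-major axis of the transfer orbit: a_t = (2.3188×10^8 + 1.225224×10^9)/2 = 7.28552×10^8 km.
Circular speed at r₁: v₁ = √(μ/r₁) = √(1.32521×10^11/2.3188×10^8) = 23.906 km/s.
On the transfer ellipse at r₁, v² = μ(2/r − 1/a) gives v_p = √[μ(2/r₁ − 1/a_t)] = 31.002 km/s.
First burn Δv₁ = |v_p − v₁| = 7.096 km/s.
At r₂, v₂ = √(μ/r₂) = 10.40 km/s.
Transfer-orbit speed at r₂: v_a = √[μ(2/r₂ − 1/a_t)] = 5.867 km/s.
Second burn Δv₂ = |v₂ − v_a| = 4.533 km/s.
Δv = Δv₁ + Δv₂ = 7.096 + 4.533 = 11.63 km/s.

Δv = 11.6 km/s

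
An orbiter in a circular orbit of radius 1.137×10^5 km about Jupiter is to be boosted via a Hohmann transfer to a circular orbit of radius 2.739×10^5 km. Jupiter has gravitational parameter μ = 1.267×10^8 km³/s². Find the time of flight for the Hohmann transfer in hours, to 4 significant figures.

Transfer-ellipse semi-major axis a_t = (r₁ + r₂)/2 = (1.137×10^5 + 2.739×10^5)/2 = 1.938×10^5 km.
Half the transfer-orbit period gives t = π√(a_t³/μ) = 23810 s.
Converting: 23810 s ÷ 3600 s/hour = 6.614 hours.

t = 6.614 hours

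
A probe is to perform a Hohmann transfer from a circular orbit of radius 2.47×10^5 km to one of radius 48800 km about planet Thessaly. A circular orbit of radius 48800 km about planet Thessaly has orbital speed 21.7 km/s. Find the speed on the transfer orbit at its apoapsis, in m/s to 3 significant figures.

From the circular-orbit relation v² = μ/r at r = 48800 km: μ = v²r = (21.7)² × 48800 = 2.29794×10^7 km³/s².
Transfer-ellipse semi-major axis a_t = (r₁ + r₂)/2 = (2.470×10^5 + 48800)/2 = 1.479×10^5 km.
The apoapsis of the transfer ellipse is at r = 2.470×10^5 km.
Applying v² = μ(2/r − 1/a_t): v = 5.540 km/s.

v = 5540 m/s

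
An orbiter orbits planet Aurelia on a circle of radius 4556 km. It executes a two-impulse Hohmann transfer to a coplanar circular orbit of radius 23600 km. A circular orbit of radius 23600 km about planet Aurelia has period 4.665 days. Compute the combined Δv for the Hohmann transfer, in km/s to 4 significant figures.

From Kepler's third law T² = 4π²r³/μ at r = 23600 km, T = 4.665 days = 4.665 × 86400 s = 4.03056×10^5 s: μ = 4π²r³/T² = 3194.22 km³/s².
Semi-major axis of the transfer orbit: a_t = (4556 + 23600)/2 = 14078 km.
Circular speed at r₁: v₁ = √(μ/r₁) = √(3194.22/4556) = 0.83732 km/s.
Transfer-orbit speed at r₁ (vis-viva equation): v_p = √[μ(2/r₁ − 1/a_t)] = 1.0841 km/s.
First burn Δv₁ = |v_p − v₁| = 0.2468 km/s.
Circular speed at r₂: v₂ = √(μ/r₂) = 0.3679 km/s.
Transfer-orbit speed at r₂: v_a = √[μ(2/r₂ − 1/a_t)] = 0.2093 km/s.
Second burn Δv₂ = |v₂ − v_a| = 0.1586 km/s.
Δv = Δv₁ + Δv₂ = 0.2468 + 0.1586 = 0.4054 km/s.

Δv = 0.4054 km/s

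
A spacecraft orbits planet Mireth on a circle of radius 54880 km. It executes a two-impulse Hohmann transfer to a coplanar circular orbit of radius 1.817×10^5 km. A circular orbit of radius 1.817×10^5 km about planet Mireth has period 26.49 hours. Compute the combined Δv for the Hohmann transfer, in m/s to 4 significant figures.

From Kepler's third law T² = 4π²r³/μ at r = 1.817×10^5 km, T = 26.49 hours = 26.49 × 3600 s = 95364 s: μ = 4π²r³/T² = 2.60409×10^7 km³/s².
Transfer-ellipse semi-major axis a_t = (r₁ + r₂)/2 = (54880 + 1.817×10^5)/2 = 1.1829×10^5 km.
Circular speed at r₁: v₁ = √(μ/r₁) = √(2.60409×10^7/54880) = 21.78315 km/s.
Transfer-orbit speed at r₁ (vis-viva equation): v_p = √[μ(2/r₁ − 1/a_t)] = 26.99754 km/s.
First burn Δv₁ = |v_p − v₁| = 5.2144 km/s.
At r₂, v₂ = √(μ/r₂) = 11.9715 km/s.
Transfer-orbit speed at r₂: v_a = √[μ(2/r₂ − 1/a_t)] = 8.15424 km/s.
Second burn Δv₂ = |v₂ − v_a| = 3.8173 km/s.
Δv = Δv₁ + Δv₂ = 5.2144 + 3.8173 = 9.032 km/s.

Δv = 9032 m/s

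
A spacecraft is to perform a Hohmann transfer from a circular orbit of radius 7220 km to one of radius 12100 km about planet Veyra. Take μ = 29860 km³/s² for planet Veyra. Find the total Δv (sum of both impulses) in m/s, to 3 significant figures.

Δv = 455 m/s

The Hohmann ellipse has a_t = (r₁ + r₂)/2 = 9660 km.
Circular speed at r₁: v₁ = √(μ/r₁) = √(29860/7220) = 2.03365 km/s.
On the transfer ellipse at r₁, vis-viva equation gives v_p = √[μ(2/r₁ − 1/a_t)] = 2.27604 km/s.
First burn Δv₁ = |v_p − v₁| = 0.2424 km/s.
At r₂, v₂ = √(μ/r₂) = 1.5709 km/s.
Transfer-orbit speed at r₂: v_a = √[μ(2/r₂ − 1/a_t)] = 1.3581 km/s.
Second burn Δv₂ = |v₂ − v_a| = 0.2128 km/s.
Δv = Δv₁ + Δv₂ = 0.2424 + 0.2128 = 0.4552 km/s.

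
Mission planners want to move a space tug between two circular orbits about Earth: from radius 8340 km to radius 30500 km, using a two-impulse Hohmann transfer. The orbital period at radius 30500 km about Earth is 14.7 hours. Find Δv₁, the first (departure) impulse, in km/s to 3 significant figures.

Δv₁ = 1.75 km/s

From Kepler's third law T² = 4π²r³/μ at r = 30500 km, T = 14.7 hours = 14.7 × 3600 s = 52920 s: μ = 4π²r³/T² = 3.99963×10^5 km³/s².
Semi-major axis of the transfer orbit: a_t = (8340 + 30500)/2 = 19420 km.
Circular speed at r = 8340 km: v_c = √(μ/r) = 6.925 km/s.
Vis-viva on the transfer ellipse at r = 8340 km gives v_t = √[μ(2/r − 1/a_t)] = 8.679 km/s.
Δv₁ = |v_t − v_c| = |8.679 − 6.925| = 1.754 km/s.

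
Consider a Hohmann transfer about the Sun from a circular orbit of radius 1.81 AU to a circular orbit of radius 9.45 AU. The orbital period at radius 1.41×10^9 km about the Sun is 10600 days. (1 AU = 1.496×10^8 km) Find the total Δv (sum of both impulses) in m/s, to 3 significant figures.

Δv = 10700 m/s

From Kepler's third law T² = 4π²r³/μ at r = 1.41×10^9 km, T = 10600 days = 10600 × 86400 s = 9.1584×10^8 s: μ = 4π²r³/T² = 1.31940×10^11 km³/s².
In km: r₁ = 1.81 × 1.496×10^8 = 2.70776×10^8 km; r₂ = 9.45 × 1.496×10^8 = 1.41372×10^9 km.
Transfer-ellipse semi-major axis a_t = (r₁ + r₂)/2 = (2.70776×10^8 + 1.41372×10^9)/2 = 8.42248×10^8 km.
At r₁ the circular-orbit speed is v₁ = √(μ/r₁) = 22.074 km/s.
Transfer-orbit speed at r₁ (vis-viva): v_p = √[μ(2/r₁ − 1/a_t)] = 28.599 km/s.
First burn Δv₁ = |v_p − v₁| = 6.525 km/s.
At r₂, v₂ = √(μ/r₂) = 9.661 km/s.
Transfer-orbit speed at r₂: v_a = √[μ(2/r₂ − 1/a_t)] = 5.478 km/s.
Second burn Δv₂ = |v₂ − v_a| = 4.183 km/s.
Total Δv = Δv₁ + Δv₂ = 10.71 km/s.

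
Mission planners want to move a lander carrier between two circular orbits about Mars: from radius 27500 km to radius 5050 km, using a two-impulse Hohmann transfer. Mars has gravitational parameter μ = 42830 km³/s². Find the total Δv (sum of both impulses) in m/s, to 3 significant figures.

Δv = 1430 m/s

The Hohmann ellipse has a_t = (r₁ + r₂)/2 = 16275 km.
Circular speed at r₁: v₁ = √(μ/r₁) = √(42830/27500) = 1.248 km/s.
On the transfer ellipse at r₁, vis-viva equation gives v_a = √[μ(2/r₁ − 1/a_t)] = 0.6952 km/s.
First burn Δv₁ = |v_a − v₁| = 0.5528 km/s.
At r₂, v₂ = √(μ/r₂) = 2.912248 km/s.
Transfer-orbit speed at r₂: v_p = √[μ(2/r₂ − 1/a_t)] = 3.785595 km/s.
Second burn Δv₂ = |v₂ − v_p| = 0.8733 km/s.
Total Δv = Δv₁ + Δv₂ = 1.426 km/s.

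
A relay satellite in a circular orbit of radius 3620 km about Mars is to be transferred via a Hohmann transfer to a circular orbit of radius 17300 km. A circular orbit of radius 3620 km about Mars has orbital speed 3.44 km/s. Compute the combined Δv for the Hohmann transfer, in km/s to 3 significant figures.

From the circular-orbit relation v² = μ/r at r = 3620 km: μ = v²r = (3.44)² × 3620 = 42837.6 km³/s².
The Hohmann ellipse has a_t = (r₁ + r₂)/2 = 10460 km.
At r₁ the circular-orbit speed is v₁ = √(μ/r₁) = 3.440 km/s.
Transfer-orbit speed at r₁ (v² = μ(2/r − 1/a)): v_p = √[μ(2/r₁ − 1/a_t)] = 4.424 km/s.
First burn Δv₁ = |v_p − v₁| = 0.9840 km/s.
At r₂, v₂ = √(μ/r₂) = 1.5736 km/s.
Transfer-orbit speed at r₂: v_a = √[μ(2/r₂ − 1/a_t)] = 0.92572 km/s.
Second burn Δv₂ = |v₂ − v_a| = 0.6479 km/s.
Total Δv = Δv₁ + Δv₂ = 1.632 km/s.

Δv = 1.63 km/s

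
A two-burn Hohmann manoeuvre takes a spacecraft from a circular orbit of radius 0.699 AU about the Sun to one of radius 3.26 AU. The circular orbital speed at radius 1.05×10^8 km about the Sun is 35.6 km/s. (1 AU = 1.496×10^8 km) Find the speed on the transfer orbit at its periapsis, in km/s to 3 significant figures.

From the circular-orbit relation v² = μ/r at r = 1.05×10^8 km: μ = v²r = (35.6)² × 1.05×10^8 = 1.33073×10^11 km³/s².
In km: r₁ = 0.699 × 1.496×10^8 = 1.045704×10^8 km; r₂ = 3.26 × 1.496×10^8 = 4.87696×10^8 km.
The Hohmann ellipse has a_t = (r₁ + r₂)/2 = 2.961332×10^8 km.
The periapsis of the transfer ellipse is at r = 1.045704×10^8 km.
Vis-viva: v = √[μ(2/r − 1/a_t)] = √[1.33073×10^11 × (2/1.045704×10^8 − 1/2.961332×10^8)] = 45.78 km/s.

v = 45.8 km/s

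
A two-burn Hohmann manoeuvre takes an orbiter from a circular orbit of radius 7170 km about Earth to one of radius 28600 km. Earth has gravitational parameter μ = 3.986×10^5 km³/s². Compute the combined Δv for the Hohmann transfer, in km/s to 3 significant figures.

Δv = 3.34 km/s

The Hohmann ellipse has a_t = (r₁ + r₂)/2 = 17885 km.
Circular speed at r₁: v₁ = √(μ/r₁) = √(3.986×10^5/7170) = 7.456 km/s.
Transfer-orbit speed at r₁ (vis-viva equation): v_p = √[μ(2/r₁ − 1/a_t)] = 9.429 km/s.
First burn Δv₁ = |v_p − v₁| = 1.973 km/s.
At r₂, v₂ = √(μ/r₂) = 3.733 km/s.
Transfer-orbit speed at r₂: v_a = √[μ(2/r₂ − 1/a_t)] = 2.364 km/s.
Second burn Δv₂ = |v₂ − v_a| = 1.369 km/s.
Total Δv = Δv₁ + Δv₂ = 3.342 km/s.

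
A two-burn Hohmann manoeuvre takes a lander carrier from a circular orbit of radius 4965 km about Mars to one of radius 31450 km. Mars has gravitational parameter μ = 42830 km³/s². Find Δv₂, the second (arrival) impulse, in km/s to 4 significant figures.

Δv₂ = 0.5576 km/s

Transfer-ellipse semi-major axis a_t = (r₁ + r₂)/2 = (4965 + 31450)/2 = 18207.5 km.
On the circular orbit at r = 31450 km, v_c = √(μ/r) = 1.167 km/s.
Vis-viva on the transfer ellipse at r = 31450 km gives v_t = √[μ(2/r − 1/a_t)] = 0.6094 km/s.
Δv₂ = |v_t − v_c| = |0.6094 − 1.167| = 0.5576 km/s.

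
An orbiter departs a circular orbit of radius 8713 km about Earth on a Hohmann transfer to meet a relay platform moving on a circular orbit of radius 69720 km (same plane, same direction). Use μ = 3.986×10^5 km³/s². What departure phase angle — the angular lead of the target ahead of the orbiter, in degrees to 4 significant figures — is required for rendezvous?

Transfer-ellipse semi-major axis a_t = (r₁ + r₂)/2 = (8713 + 69720)/2 = 39216.5 km.
Transfer time t = π√(a_t³/μ) = 38644 s.
The target's mean motion on its circular orbit is ω₂ = √(μ/r₂³) = 3.4295×10^-5 rad/s.
Angle swept by the target during transfer: ω₂·t = 1.3253 rad = 75.93°.
Arrival is 180° from departure on the ellipse, so φ = 180° − 75.93° = 104.1°.

φ = 104.1°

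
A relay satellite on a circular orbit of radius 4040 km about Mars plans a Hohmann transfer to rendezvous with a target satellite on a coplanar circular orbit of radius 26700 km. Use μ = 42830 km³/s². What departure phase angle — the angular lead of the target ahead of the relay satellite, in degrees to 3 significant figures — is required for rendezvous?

φ = 101°

Semi-major axis of the transfer orbit: a_t = (4040 + 26700)/2 = 15370 km.
The half-period of the transfer ellipse is t = π√(a_t³/μ) = 28926 s.
Target angular speed ω₂ = √(μ/r₂³) = 4.7436×10^-5 rad/s.
Angle swept by the target during transfer: ω₂·t = 1.3721 rad = 78.62°.
The relay satellite traverses 180° on the transfer ellipse, so the target must lead by 180° − 78.62° = 101°.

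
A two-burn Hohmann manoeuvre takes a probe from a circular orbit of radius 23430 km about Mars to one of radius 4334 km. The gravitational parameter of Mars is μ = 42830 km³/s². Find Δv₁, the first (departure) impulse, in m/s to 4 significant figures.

Δv₁ = 596.6 m/s

The Hohmann ellipse has a_t = (r₁ + r₂)/2 = 13882 km.
On the circular orbit at r = 23430 km, v_c = √(μ/r) = 1.35203 km/s.
Vis-viva on the transfer ellipse at r = 23430 km gives v_t = √[μ(2/r − 1/a_t)] = 0.755451 km/s.
Δv₁ = |v_t − v_c| = |0.755451 − 1.35203| = 0.5966 km/s.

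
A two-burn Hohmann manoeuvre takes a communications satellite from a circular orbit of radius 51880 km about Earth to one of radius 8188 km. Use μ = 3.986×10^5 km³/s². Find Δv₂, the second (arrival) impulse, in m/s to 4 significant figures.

Δv₂ = 2193 m/s

The Hohmann ellipse has a_t = (r₁ + r₂)/2 = 30034 km.
Circular speed at r = 8188 km: v_c = √(μ/r) = 6.977 km/s.
Transfer-orbit speed at the same r (vis-viva, a = a_t): v_t = √[μ(2/r − 1/a_t)] = 9.170 km/s.
Δv₂ = |v_t − v_c| = |9.170 − 6.977| = 2.193 km/s.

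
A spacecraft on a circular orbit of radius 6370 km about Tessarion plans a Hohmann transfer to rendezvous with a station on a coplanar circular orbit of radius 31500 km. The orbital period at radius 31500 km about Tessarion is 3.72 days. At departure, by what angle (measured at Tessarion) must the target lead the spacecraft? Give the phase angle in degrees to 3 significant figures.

φ = 96.1°

From Kepler's third law T² = 4π²r³/μ at r = 31500 km, T = 3.72 days = 3.72 × 86400 s = 3.21408×10^5 s: μ = 4π²r³/T² = 11944.8 km³/s².
Semi-major axis of the transfer orbit: a_t = (6370 + 31500)/2 = 18935 km.
The half-period of the transfer ellipse is t = π√(a_t³/μ) = 74896 s.
The target's mean motion on its circular orbit is ω₂ = √(μ/r₂³) = 1.9549×10^-5 rad/s.
Angle swept by the target during transfer: ω₂·t = 1.4641 rad = 83.89°.
Arrival is 180° from departure on the ellipse, so φ = 180° − 83.89° = 96.1°.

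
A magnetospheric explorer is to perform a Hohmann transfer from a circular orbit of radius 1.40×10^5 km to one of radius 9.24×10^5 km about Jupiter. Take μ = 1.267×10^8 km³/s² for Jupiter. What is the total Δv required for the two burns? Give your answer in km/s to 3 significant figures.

Δv = 15.3 km/s

Transfer-ellipse semi-major axis a_t = (r₁ + r₂)/2 = (1.400×10^5 + 9.240×10^5)/2 = 5.320×10^5 km.
Circular speed at r₁: v₁ = √(μ/r₁) = √(1.267×10^8/1.400×10^5) = 30.083 km/s.
On the transfer ellipse at r₁, vis-viva equation gives v_p = √[μ(2/r₁ − 1/a_t)] = 39.646 km/s.
First burn Δv₁ = |v_p − v₁| = 9.563 km/s.
At r₂, v₂ = √(μ/r₂) = 11.71 km/s.
Transfer-orbit speed at r₂: v_a = √[μ(2/r₂ − 1/a_t)] = 6.007 km/s.
Second burn Δv₂ = |v₂ − v_a| = 5.703 km/s.
Δv = Δv₁ + Δv₂ = 9.563 + 5.703 = 15.27 km/s.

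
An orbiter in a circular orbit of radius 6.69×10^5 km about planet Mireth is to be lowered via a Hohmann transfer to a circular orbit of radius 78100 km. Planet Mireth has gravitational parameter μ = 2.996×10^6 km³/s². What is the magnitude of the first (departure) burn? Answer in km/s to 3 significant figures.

Semi-major axis of the transfer orbit: a_t = (6.690×10^5 + 78100)/2 = 3.7355×10^5 km.
On the circular orbit at r = 6.690×10^5 km, v_c = √(μ/r) = 2.1162 km/s.
Transfer-orbit speed at the same r (vis-viva, a = a_t): v_t = √[μ(2/r − 1/a_t)] = 0.96763 km/s.
Δv₁ = |v_t − v_c| = |0.96763 − 2.1162| = 1.149 km/s.

Δv₁ = 1.15 km/s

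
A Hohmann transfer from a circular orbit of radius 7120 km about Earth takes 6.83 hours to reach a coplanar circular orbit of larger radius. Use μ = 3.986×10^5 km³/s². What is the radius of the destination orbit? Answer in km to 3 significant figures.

Transfer time t = 6.83 hours = 24588 s, and t = π√(a_t³/μ).
So a_t = (μ t²/π²)^(1/3) = (3.986×10^5 × (24588)² / π²)^(1/3) = 29011 km.
Since a_t = (r₁ + r₂)/2, r₂ = 2a_t − r₁ = 2×29011 − 7120 = 50902 km.

r₂ = 50900 km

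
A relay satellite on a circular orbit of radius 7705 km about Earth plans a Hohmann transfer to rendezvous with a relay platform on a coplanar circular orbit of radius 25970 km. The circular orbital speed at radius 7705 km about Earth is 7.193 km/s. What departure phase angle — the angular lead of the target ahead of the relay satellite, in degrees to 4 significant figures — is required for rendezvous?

From the circular-orbit relation v² = μ/r at r = 7705 km: μ = v²r = (7.193)² × 7705 = 3.98651×10^5 km³/s².
Semi-major axis of the transfer orbit: a_t = (7705 + 25970)/2 = 16837.5 km.
Transfer time t = π√(a_t³/μ) = 10870 s.
Target angular speed ω₂ = √(μ/r₂³) = 1.509×10^-4 rad/s.
Angle swept by the target during transfer: ω₂·t = 1.640 rad = 93.97°.
Arrival is 180° from departure on the ellipse, so φ = 180° − 93.97° = 86.03°.

φ = 86.03°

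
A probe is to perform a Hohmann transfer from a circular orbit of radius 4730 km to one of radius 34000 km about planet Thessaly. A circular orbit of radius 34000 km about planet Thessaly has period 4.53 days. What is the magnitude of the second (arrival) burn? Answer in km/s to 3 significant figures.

From Kepler's third law T² = 4π²r³/μ at r = 34000 km, T = 4.53 days = 4.53 × 86400 s = 3.91392×10^5 s: μ = 4π²r³/T² = 10129.1 km³/s².
Semi-major axis of the transfer orbit: a_t = (4730 + 34000)/2 = 19365 km.
On the circular orbit at r = 34000 km, v_c = √(μ/r) = 0.54582 km/s.
Vis-viva on the transfer ellipse at r = 34000 km gives v_t = √[μ(2/r − 1/a_t)] = 0.26975 km/s.
Δv₂ = |v_t − v_c| = |0.26975 − 0.54582| = 0.2761 km/s.

Δv₂ = 0.276 km/s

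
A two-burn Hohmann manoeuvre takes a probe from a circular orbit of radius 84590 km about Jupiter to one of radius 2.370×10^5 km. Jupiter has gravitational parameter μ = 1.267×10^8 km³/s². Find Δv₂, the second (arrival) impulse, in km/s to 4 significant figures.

Semi-major axis of the transfer orbit: a_t = (84590 + 2.370×10^5)/2 = 1.60795×10^5 km.
On the circular orbit at r = 2.370×10^5 km, v_c = √(μ/r) = 23.121 km/s.
Vis-viva on the transfer ellipse at r = 2.370×10^5 km gives v_t = √[μ(2/r − 1/a_t)] = 16.770 km/s.
Δv₂ = |v_t − v_c| = |16.770 − 23.121| = 6.351 km/s.

Δv₂ = 6.351 km/s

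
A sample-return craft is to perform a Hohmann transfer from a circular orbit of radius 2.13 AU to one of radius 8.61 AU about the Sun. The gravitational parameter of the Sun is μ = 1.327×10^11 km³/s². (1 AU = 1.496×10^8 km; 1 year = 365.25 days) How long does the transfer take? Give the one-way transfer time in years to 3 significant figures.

In km: r₁ = 2.13 × 1.496×10^8 = 3.18648×10^8 km; r₂ = 8.61 × 1.496×10^8 = 1.288056×10^9 km.
Transfer-ellipse semi-major axis a_t = (r₁ + r₂)/2 = (3.18648×10^8 + 1.288056×10^9)/2 = 8.03352×10^8 km.
Transfer time t = π√(a_t³/μ) = π√((8.03352×10^8)³ / 1.327×10^11) = 1.964×10^8 s.
Converting: 1.964×10^8 s ÷ 3.15576×10^7 s/year (365.25 × 86400) = 6.22 years.

t = 6.22 years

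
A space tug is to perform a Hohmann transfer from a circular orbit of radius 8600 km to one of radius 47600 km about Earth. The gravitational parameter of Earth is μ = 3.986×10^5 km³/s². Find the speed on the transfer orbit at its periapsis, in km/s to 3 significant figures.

The Hohmann ellipse has a_t = (r₁ + r₂)/2 = 28100 km.
At periapsis, r = 8600 km.
Applying v² = μ(2/r − 1/a_t): v = 8.861 km/s.

v = 8.86 km/s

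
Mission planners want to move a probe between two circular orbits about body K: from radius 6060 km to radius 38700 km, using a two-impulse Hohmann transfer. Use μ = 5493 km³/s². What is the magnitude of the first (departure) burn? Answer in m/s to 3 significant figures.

Δv₁ = 300 m/s

The Hohmann ellipse has a_t = (r₁ + r₂)/2 = 22380 km.
Circular speed at r = 6060 km: v_c = √(μ/r) = 0.9521 km/s.
Transfer-orbit speed at the same r (vis-viva, a = a_t): v_t = √[μ(2/r − 1/a_t)] = 1.252 km/s.
Δv₁ = |v_t − v_c| = |1.252 − 0.9521| = 0.2999 km/s.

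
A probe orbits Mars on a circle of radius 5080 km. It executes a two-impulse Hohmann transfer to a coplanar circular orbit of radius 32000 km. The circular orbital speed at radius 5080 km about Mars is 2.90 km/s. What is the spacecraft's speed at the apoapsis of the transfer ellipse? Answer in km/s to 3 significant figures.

v = 0.605 km/s

From the circular-orbit relation v² = μ/r at r = 5080 km: μ = v²r = (2.90)² × 5080 = 42722.8 km³/s².
The Hohmann ellipse has a_t = (r₁ + r₂)/2 = 18540 km.
At apoapsis, r = 32000 km.
Applying v² = μ(2/r − 1/a_t): v = 0.6048 km/s.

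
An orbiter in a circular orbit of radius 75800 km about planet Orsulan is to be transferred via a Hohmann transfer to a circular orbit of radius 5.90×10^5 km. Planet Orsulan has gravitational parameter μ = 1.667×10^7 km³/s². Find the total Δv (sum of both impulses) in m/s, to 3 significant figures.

The Hohmann ellipse has a_t = (r₁ + r₂)/2 = 3.329×10^5 km.
Circular speed at r₁: v₁ = √(μ/r₁) = √(1.667×10^7/75800) = 14.830 km/s.
On the transfer ellipse at r₁, vis-viva equation gives v_p = √[μ(2/r₁ − 1/a_t)] = 19.743 km/s.
First burn Δv₁ = |v_p − v₁| = 4.913 km/s.
At r₂, v₂ = √(μ/r₂) = 5.315 km/s.
Transfer-orbit speed at r₂: v_a = √[μ(2/r₂ − 1/a_t)] = 2.536 km/s.
Second burn Δv₂ = |v₂ − v_a| = 2.779 km/s.
Δv = Δv₁ + Δv₂ = 4.913 + 2.779 = 7.692 km/s.

Δv = 7690 m/s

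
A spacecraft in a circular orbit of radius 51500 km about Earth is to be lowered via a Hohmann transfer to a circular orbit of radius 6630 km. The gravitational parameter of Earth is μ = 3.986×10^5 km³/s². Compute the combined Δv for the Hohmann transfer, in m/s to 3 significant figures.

Transfer-ellipse semi-major axis a_t = (r₁ + r₂)/2 = (51500 + 6630)/2 = 29065 km.
Circular speed at r₁: v₁ = √(μ/r₁) = √(3.986×10^5/51500) = 2.78205 km/s.
On the transfer ellipse at r₁, v² = μ(2/r − 1/a) gives v_a = √[μ(2/r₁ − 1/a_t)] = 1.32873 km/s.
First burn Δv₁ = |v_a − v₁| = 1.4533 km/s.
At r₂, v₂ = √(μ/r₂) = 7.7537516 km/s.
Transfer-orbit speed at r₂: v_p = √[μ(2/r₂ − 1/a_t)] = 10.321203 km/s.
Second burn Δv₂ = |v₂ − v_p| = 2.5675 km/s.
Total Δv = Δv₁ + Δv₂ = 4.021 km/s.

Δv = 4020 m/s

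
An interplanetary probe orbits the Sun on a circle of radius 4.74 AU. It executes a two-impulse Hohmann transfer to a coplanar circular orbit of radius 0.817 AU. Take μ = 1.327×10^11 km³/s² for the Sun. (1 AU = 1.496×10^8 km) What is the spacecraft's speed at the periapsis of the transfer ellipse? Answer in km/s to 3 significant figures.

v = 43.0 km/s

In km: r₁ = 4.74 × 1.496×10^8 = 7.09104×10^8 km; r₂ = 0.817 × 1.496×10^8 = 1.222232×10^8 km.
The Hohmann ellipse has a_t = (r₁ + r₂)/2 = 4.156636×10^8 km.
The periapsis of the transfer ellipse is at r = 1.222232×10^8 km.
Vis-viva: v = √[μ(2/r − 1/a_t)] = √[1.327×10^11 × (2/1.222232×10^8 − 1/4.156636×10^8)] = 43.04 km/s.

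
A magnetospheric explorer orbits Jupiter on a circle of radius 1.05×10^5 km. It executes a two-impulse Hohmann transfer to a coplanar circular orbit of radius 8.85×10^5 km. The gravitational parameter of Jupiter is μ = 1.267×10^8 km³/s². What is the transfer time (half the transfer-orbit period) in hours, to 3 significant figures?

Semi-major axis of the transfer orbit: a_t = (1.050×10^5 + 8.850×10^5)/2 = 4.950×10^5 km.
By Kepler's third law the transfer-orbit period is T = 2π√(a_t³/μ), so t = T/2 = 97200 s.
Converting: 97200 s ÷ 3600 s/hour = 27.0 hours.

t = 27.0 hours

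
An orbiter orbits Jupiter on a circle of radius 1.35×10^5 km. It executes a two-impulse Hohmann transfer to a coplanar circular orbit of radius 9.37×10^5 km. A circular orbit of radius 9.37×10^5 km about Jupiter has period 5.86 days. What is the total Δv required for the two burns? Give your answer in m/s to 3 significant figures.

Δv = 15700 m/s

From Kepler's third law T² = 4π²r³/μ at r = 9.37×10^5 km, T = 5.86 days = 5.86 × 86400 s = 5.06304×10^5 s: μ = 4π²r³/T² = 1.26694×10^8 km³/s².
Transfer-ellipse semi-major axis a_t = (r₁ + r₂)/2 = (1.350×10^5 + 9.370×10^5)/2 = 5.360×10^5 km.
At r₁ the circular-orbit speed is v₁ = √(μ/r₁) = 30.63 km/s.
On the transfer ellipse at r₁, vis-viva gives v_p = √[μ(2/r₁ − 1/a_t)] = 40.50 km/s.
First burn Δv₁ = |v_p − v₁| = 9.870 km/s.
At r₂, v₂ = √(μ/r₂) = 11.628 km/s.
Transfer-orbit speed at r₂: v_a = √[μ(2/r₂ − 1/a_t)] = 5.8357 km/s.
Second burn Δv₂ = |v₂ − v_a| = 5.792 km/s.
Δv = Δv₁ + Δv₂ = 9.870 + 5.792 = 15.66 km/s.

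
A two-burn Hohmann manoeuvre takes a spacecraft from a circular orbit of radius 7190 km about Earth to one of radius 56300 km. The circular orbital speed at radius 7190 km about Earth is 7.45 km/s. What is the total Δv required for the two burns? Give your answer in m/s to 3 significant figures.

From the circular-orbit relation v² = μ/r at r = 7190 km: μ = v²r = (7.45)² × 7190 = 3.99063×10^5 km³/s².
Transfer-ellipse semi-major axis a_t = (r₁ + r₂)/2 = (7190 + 56300)/2 = 31745 km.
Circular speed at r₁: v₁ = √(μ/r₁) = √(3.99063×10^5/7190) = 7.4500 km/s.
On the transfer ellipse at r₁, vis-viva equation gives v_p = √[μ(2/r₁ − 1/a_t)] = 9.9214 km/s.
First burn Δv₁ = |v_p − v₁| = 2.4714 km/s.
At r₂, v₂ = √(μ/r₂) = 2.66236 km/s.
Transfer-orbit speed at r₂: v_a = √[μ(2/r₂ − 1/a_t)] = 1.26705 km/s.
Second burn Δv₂ = |v₂ − v_a| = 1.3953 km/s.
Total Δv = Δv₁ + Δv₂ = 3.867 km/s.

Δv = 3870 m/s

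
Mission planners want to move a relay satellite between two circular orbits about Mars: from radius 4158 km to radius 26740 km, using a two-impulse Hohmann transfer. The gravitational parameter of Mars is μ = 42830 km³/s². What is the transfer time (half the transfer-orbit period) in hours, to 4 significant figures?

t = 8.097 hours

Transfer-ellipse semi-major axis a_t = (r₁ + r₂)/2 = (4158 + 26740)/2 = 15449 km.
By Kepler's third law the transfer-orbit period is T = 2π√(a_t³/μ), so t = T/2 = 29150 s.
Converting: 29150 s ÷ 3600 s/hour = 8.097 hours.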